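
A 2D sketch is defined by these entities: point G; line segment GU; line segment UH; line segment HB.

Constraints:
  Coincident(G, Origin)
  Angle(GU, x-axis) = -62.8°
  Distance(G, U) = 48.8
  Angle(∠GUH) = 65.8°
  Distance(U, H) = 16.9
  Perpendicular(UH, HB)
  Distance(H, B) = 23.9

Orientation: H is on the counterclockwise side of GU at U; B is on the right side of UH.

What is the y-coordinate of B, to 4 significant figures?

-45.11

G is at the origin; GU runs at -62.8° with length 48.8, so U = 48.8·(cos -62.8°, sin -62.8°) = (22.31, -43.40). ∠GUH = 65.8°, so UH runs at -62.8° + (180° − 65.8°) = 51.40° from the x-axis; with |UH| = 16.9, H = U + 16.9·(cos 51.40°, sin 51.40°) = (32.85, -30.20). UH is perpendicular to HB; with |HB| = 23.9 on the right of UH, B = H + 23.9·(0.7815, -0.6239) = (51.53, -45.11). So B.y = -45.11.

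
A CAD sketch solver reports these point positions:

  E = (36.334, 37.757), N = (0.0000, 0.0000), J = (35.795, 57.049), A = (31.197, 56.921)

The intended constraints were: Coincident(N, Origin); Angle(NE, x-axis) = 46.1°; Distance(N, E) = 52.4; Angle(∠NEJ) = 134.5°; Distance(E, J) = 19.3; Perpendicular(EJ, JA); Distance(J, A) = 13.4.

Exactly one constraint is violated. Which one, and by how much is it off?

Distance(J, A) = 13.4 — off by 8.80.

N = (0.00, 0.00) ✓; NE at 46.10° ✓; |NE| = 52.40 ✓; ∠NEJ = 134.5° ✓; |EJ| = 19.30 ✓; ∠(EJ, JA) = 89.99° ✓; |JA| = 4.600 ✗.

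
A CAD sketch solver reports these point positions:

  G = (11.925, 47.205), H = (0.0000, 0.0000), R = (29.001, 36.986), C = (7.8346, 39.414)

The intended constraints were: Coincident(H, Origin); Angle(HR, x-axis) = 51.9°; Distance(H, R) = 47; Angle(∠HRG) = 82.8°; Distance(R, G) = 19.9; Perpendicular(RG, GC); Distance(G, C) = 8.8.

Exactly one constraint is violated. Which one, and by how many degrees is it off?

Perpendicular(RG, GC) — off by 3.20°.

H = (0.00, 0.00) ✓; HR at 51.90° ✓; |HR| = 47.00 ✓; ∠HRG = 82.80° ✓; |RG| = 19.90 ✓; ∠(RG, GC) = 93.20° ✗; |GC| = 8.799 ✓.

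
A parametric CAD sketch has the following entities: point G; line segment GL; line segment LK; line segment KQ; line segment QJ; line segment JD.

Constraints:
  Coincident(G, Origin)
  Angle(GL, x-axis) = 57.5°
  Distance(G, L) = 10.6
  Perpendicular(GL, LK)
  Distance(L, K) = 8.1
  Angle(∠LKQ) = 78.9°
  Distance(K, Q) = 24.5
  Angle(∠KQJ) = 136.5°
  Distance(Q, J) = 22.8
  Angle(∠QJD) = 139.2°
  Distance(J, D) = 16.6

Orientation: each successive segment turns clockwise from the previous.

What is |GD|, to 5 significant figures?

40.448

G is at the origin; GL runs at 57.5° with length 10.6, so L = (5.6954, 8.9399). GL is perpendicular to LK, so LK runs at -32.500°; with |LK| = 8.1, K = (12.527, 4.5878). ∠LKQ = 78.9° gives KQ at -133.60° from the x-axis; with |KQ| = 24.5, Q = (-4.3688, -13.154). ∠KQJ = 136.5° gives QJ at -177.10° from the x-axis; with |QJ| = 22.8, J = (-27.140, -14.308). ∠QJD = 139.2° gives JD at 142.10° from the x-axis; with |JD| = 16.6, D = (-40.238, -4.1108). Then |GD| = |D − G| = 40.448.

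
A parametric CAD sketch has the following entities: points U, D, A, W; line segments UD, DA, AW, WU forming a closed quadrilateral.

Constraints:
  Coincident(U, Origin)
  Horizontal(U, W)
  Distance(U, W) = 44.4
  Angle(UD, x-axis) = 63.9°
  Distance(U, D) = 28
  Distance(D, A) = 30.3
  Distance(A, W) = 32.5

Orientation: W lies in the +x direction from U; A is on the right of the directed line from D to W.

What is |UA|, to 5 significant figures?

13.347

Checks: UD at 63.90° ✓; |DA| = 30.30 ✓; |AW| = 32.50 ✓.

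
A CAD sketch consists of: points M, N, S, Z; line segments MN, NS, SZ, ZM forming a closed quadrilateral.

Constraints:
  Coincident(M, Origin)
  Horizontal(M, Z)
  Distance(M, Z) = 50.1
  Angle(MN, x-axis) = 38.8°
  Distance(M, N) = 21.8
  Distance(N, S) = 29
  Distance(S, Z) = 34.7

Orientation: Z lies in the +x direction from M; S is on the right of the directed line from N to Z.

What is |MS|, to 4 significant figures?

24.33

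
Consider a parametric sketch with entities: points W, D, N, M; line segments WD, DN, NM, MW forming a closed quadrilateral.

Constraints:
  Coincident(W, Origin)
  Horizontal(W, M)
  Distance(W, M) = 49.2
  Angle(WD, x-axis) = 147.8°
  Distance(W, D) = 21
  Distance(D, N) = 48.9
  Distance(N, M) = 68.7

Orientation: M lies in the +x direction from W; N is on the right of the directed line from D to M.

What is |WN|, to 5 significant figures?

37.901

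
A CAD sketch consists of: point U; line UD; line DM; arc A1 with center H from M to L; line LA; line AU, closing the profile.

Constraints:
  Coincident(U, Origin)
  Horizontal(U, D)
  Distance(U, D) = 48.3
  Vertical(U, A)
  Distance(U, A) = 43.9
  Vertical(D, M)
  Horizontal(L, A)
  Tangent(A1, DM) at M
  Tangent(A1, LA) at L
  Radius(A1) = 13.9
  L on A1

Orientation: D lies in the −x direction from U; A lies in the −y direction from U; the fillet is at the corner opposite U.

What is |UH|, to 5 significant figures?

45.644

UA is vertical with |UA| = 43.9 and A on the −y side, so A = (0.0000, -43.900). The virtual corner opposite U is at (-48.300, -43.900). A1 meets DM tangentially, so HM is at right angles to DM and the tangent condition forces HL to be normal to LA, with radius 13.9, so the center H sits 13.9 in from both sides at H = (-34.400, -30.000). Then |UH| = |H − U| = 45.644.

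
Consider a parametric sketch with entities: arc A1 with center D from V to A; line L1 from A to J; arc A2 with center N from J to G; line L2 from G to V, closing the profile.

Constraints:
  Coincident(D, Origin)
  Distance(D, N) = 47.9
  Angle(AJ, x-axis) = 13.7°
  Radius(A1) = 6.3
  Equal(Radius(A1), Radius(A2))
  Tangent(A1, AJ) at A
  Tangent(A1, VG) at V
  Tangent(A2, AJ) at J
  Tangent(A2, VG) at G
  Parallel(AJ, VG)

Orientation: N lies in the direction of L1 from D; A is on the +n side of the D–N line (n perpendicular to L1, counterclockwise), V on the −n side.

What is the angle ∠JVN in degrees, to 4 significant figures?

7.245°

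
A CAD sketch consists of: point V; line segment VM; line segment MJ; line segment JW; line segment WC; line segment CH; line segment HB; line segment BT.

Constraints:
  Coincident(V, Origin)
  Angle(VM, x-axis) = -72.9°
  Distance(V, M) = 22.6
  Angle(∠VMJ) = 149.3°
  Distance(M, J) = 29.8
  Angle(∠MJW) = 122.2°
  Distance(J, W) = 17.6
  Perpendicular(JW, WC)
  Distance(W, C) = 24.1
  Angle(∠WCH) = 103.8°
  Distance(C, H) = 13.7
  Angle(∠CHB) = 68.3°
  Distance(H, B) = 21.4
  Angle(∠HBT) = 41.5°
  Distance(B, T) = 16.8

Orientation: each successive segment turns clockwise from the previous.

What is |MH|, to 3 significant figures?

20.3

V is at the origin; VM runs at -72.9° with length 22.6, so M = (6.65, -21.6). ∠VMJ = 149.3° gives MJ at -104° from the x-axis; with |MJ| = 29.8, J = (-0.362, -50.6). ∠MJW = 122.2° gives JW at -161° from the x-axis; with |JW| = 17.6, W = (-17.0, -56.2). JW is perpendicular to WC, so WC runs at 109°; with |WC| = 24.1, C = (-24.7, -33.3). ∠WCH = 103.8° gives CH at 32.4° from the x-axis; with |CH| = 13.7, H = (-13.2, -26.0). Then |MH| = |H − M| = 20.3.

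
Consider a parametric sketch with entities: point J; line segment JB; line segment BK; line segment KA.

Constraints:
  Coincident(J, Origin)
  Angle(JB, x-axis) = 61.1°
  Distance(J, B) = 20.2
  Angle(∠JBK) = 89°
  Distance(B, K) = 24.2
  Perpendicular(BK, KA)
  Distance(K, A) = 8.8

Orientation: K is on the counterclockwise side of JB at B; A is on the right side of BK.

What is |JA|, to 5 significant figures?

37.544

J is at the origin; JB runs at 61.1° with length 20.2, so B = 20.2·(cos 61.1°, sin 61.1°) = (9.7623, 17.684). ∠JBK = 89.0°, so BK runs at 61.1° + (180° − 89.0°) = 152.10° from the x-axis; with |BK| = 24.2, K = B + 24.2·(cos 152.10°, sin 152.10°) = (-11.625, 29.008). The perpendicularity gives KA at right angles to BK; with |KA| = 8.8 on the right of BK, A = K + 8.8·(0.46793, 0.88377) = (-7.5070, 36.785). Then |JA| = |A − J| = 37.544.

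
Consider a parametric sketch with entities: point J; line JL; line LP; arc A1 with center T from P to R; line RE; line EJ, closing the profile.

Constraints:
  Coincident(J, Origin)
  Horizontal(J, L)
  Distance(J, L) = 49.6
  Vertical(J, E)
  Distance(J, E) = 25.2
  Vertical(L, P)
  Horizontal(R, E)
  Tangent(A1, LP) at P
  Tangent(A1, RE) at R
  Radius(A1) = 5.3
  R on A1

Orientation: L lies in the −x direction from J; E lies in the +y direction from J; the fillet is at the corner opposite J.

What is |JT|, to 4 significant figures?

48.56

J is at the origin; J and L share the same y with |JL| = 49.6 and L on the −x side, so L = (-49.60, 0.000). JE is vertical with |JE| = 25.2 and E on the +y side, so E = (0.000, 25.20). The virtual corner opposite J is at (-49.60, 25.20). Since A1 is tangent to LP there, TP ⟂ LP and tangency of A1 to RE means the radius TR is perpendicular to RE, with radius 5.3, so the center T sits 5.3 in from both sides at T = (-44.30, 19.90). Then |JT| = |T − J| = 48.56.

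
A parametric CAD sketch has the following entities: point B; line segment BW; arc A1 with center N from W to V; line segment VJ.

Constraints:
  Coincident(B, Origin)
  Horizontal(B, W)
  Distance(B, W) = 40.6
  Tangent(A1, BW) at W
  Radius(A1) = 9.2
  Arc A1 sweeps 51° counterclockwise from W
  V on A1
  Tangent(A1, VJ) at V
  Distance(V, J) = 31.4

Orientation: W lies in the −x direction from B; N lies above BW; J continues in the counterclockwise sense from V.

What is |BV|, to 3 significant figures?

33.6

B is at the origin; BW is horizontal with |BW| = 40.6 and W on the −x side, so W = (-40.6, 0.00). The tangent condition forces NW to be normal to BW, so N = W + (0, 9.2) = (-40.6, 9.20). On A1, W sits at bearing -90° from N; a 51° counterclockwise sweep puts V at bearing -39°, so V = N + 9.2·(cos -39°, sin -39°) = (-33.5, 3.41). Then |BV| = |V − B| = 33.6.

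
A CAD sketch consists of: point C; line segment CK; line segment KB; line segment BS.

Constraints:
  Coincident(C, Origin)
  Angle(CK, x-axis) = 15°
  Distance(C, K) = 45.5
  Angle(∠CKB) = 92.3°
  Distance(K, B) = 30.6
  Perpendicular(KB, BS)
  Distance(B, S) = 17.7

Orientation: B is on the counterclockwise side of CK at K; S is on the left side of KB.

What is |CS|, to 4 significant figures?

42.69

C is at the origin; CK runs at 15.0° with length 45.5, so K = 45.5·(cos 15.0°, sin 15.0°) = (43.95, 11.78). ∠CKB = 92.3°, so KB runs at 15.0° + (180° − 92.3°) = 102.7° from the x-axis; with |KB| = 30.6, B = K + 30.6·(cos 102.7°, sin 102.7°) = (37.22, 41.63). KB ⟂ BS; with |BS| = 17.7 on the left of KB, S = B + 17.7·(-0.9755, -0.2198) = (19.96, 37.74). Then |CS| = |S − C| = 42.69.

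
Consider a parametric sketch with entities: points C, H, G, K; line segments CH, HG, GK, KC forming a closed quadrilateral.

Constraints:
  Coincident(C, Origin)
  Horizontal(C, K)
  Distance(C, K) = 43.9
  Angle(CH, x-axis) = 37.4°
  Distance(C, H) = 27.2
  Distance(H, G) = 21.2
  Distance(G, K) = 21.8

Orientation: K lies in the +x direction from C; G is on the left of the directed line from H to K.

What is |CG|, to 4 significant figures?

47.43

Checks: |HG| = 21.20 ✓; |GK| = 21.80 ✓.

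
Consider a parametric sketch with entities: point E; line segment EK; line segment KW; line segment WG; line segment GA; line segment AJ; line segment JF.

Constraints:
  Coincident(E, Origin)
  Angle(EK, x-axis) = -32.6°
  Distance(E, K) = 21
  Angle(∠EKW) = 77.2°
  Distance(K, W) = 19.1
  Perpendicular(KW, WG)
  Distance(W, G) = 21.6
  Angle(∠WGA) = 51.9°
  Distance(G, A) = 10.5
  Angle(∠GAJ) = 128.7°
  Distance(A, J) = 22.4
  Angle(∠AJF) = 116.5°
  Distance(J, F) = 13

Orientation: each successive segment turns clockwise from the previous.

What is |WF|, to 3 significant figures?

13.6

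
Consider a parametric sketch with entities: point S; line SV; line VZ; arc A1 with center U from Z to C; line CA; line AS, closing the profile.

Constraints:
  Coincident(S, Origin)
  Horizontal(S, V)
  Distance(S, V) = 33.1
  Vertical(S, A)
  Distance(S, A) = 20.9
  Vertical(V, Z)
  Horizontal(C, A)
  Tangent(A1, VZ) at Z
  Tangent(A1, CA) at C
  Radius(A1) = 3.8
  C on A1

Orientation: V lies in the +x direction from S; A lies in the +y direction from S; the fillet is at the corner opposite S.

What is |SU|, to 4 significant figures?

33.92

S is at the origin; SV is horizontal with |SV| = 33.1 and V on the +x side, so V = (33.10, 0.000). S and A share the same x with |SA| = 20.9 and A on the +y side, so A = (0.000, 20.90). The virtual corner opposite S is at (33.10, 20.90). A1 meets VZ tangentially, so UZ is at right angles to VZ and the tangent condition forces UC to be normal to CA, with radius 3.8, so the center U sits 3.8 in from both sides at U = (29.30, 17.10). Then |SU| = |U − S| = 33.92.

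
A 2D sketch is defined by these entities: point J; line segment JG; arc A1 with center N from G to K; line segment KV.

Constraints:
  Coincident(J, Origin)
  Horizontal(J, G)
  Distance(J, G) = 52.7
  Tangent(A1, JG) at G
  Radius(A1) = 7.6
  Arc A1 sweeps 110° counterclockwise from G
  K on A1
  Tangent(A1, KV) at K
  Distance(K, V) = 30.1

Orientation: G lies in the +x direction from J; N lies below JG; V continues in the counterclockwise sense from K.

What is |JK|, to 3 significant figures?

46.7

J is at the origin; JG is horizontal with |JG| = 52.7 and G on the +x side, so G = (52.7, 0.00). A1 meets JG tangentially, so NG is at right angles to JG, so N = G + (0, -7.6) = (52.7, -7.60). On A1, G sits at bearing 90° from N; a 110° counterclockwise sweep puts K at bearing 200°, so K = N + 7.6·(cos 200°, sin 200°) = (45.6, -10.2). Then |JK| = |K − J| = 46.7.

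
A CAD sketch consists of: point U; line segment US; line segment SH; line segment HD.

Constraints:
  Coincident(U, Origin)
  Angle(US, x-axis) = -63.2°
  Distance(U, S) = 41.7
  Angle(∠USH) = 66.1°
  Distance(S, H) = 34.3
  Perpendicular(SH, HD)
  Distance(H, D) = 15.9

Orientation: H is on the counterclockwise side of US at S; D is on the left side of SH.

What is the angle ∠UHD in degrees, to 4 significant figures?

24.54°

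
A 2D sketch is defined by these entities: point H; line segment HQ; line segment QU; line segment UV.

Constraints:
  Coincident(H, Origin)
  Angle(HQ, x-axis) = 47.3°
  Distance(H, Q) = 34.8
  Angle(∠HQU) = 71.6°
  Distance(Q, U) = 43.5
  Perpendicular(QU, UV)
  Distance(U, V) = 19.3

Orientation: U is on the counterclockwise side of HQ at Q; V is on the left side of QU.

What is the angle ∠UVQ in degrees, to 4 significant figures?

66.07°

H is at the origin; HQ runs at 47.3° with length 34.8, so Q = 34.8·(cos 47.3°, sin 47.3°) = (23.60, 25.58). ∠HQU = 71.6°, so QU runs at 47.3° + (180° − 71.6°) = 155.7° from the x-axis; with |QU| = 43.5, U = Q + 43.5·(cos 155.7°, sin 155.7°) = (-16.05, 43.48). QU is perpendicular to UV; with |UV| = 19.3 on the left of QU, V = U + 19.3·(-0.4115, -0.9114) = (-23.99, 25.89). Then cos ∠UVQ = VU·VQ / (|VU||VQ|), giving 66.07°.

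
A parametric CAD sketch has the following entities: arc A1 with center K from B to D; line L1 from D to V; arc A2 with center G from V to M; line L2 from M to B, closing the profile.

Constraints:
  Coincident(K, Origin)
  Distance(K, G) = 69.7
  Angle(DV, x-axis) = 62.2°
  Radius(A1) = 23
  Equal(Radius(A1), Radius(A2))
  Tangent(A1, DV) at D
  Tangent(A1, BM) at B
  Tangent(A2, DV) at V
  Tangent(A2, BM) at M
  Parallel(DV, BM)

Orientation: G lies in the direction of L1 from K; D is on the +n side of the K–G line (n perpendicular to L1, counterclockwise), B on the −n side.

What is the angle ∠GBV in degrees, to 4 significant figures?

15.16°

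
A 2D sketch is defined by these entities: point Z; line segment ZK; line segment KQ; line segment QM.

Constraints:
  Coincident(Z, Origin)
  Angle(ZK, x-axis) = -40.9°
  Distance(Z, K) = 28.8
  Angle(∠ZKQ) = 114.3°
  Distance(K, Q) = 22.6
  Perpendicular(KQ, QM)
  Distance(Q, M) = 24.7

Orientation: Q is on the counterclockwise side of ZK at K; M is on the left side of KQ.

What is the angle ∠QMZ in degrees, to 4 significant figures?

92.57°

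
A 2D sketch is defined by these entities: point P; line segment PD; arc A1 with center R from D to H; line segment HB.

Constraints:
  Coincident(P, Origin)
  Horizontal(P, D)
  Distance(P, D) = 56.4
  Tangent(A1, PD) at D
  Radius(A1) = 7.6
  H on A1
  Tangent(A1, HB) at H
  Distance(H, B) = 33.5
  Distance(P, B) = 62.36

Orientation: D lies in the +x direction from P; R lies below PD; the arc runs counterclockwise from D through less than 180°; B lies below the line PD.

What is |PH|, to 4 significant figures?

49.34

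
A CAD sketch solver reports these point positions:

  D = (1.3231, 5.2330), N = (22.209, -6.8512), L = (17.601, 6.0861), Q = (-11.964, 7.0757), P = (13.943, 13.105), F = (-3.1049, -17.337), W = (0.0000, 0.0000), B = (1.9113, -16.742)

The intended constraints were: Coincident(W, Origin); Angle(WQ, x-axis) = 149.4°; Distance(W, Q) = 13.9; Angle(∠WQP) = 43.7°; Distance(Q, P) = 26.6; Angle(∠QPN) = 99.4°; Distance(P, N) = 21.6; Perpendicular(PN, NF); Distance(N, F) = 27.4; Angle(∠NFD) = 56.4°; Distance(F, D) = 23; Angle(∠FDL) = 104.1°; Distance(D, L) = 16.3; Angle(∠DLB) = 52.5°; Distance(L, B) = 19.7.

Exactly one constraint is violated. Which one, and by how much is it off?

Distance(L, B) = 19.7 — off by 8.00.

W = (0.00, 0.00) ✓; WQ at 149.4° ✓; |WQ| = 13.90 ✓; ∠WQP = 43.70° ✓; |QP| = 26.60 ✓; ∠QPN = 99.40° ✓; |PN| = 21.60 ✓; ∠(PN, NF) = 90.00° ✓; |NF| = 27.40 ✓; ∠NFD = 56.40° ✓; |FD| = 23.00 ✓; ∠FDL = 104.1° ✓; |DL| = 16.30 ✓; ∠DLB = 52.50° ✓; |LB| = 27.70 ✗.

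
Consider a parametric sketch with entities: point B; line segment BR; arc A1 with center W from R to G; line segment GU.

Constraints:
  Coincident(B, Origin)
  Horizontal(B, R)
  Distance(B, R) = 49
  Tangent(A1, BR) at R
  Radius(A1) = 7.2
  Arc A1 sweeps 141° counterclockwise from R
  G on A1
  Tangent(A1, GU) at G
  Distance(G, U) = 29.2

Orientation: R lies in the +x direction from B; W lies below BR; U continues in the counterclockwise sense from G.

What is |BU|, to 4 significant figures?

74.04

B is at the origin; B and R share the same y with |BR| = 49.0 and R on the +x side, so R = (49.00, 0.000). A1 meets BR tangentially, so WR is at right angles to BR, so W = R + (0, -7.2) = (49.00, -7.200). On A1, R sits at bearing 90° from W; a 141° counterclockwise sweep puts G at bearing 231°, so G = W + 7.2·(cos 231°, sin 231°) = (44.47, -12.80). A1 meets GU tangentially, so WG is at right angles to GU, so GU runs along (−sin 231°, cos 231°); with |GU| = 29.2, U = (67.16, -31.17). Then |BU| = |U − B| = 74.04.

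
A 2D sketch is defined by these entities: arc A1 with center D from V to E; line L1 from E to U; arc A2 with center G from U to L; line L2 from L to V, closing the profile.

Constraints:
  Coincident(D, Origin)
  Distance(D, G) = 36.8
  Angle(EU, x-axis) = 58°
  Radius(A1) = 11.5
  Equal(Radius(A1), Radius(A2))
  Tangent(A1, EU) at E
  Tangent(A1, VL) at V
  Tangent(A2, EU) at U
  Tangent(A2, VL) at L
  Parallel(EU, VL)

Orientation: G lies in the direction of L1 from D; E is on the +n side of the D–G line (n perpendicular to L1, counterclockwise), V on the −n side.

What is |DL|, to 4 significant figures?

38.56

Tangency of A1 to both parallel lines with radius 11.5 puts E and V at D ± 11.5·n: E = (-9.753, 6.094), V = (9.753, -6.094). Equal radii place U and L the same way about G: U = G + 11.5·n = (9.748, 37.30), L = G − 11.5·n = (29.25, 25.11). Then |DL| = |L − D| = 38.56.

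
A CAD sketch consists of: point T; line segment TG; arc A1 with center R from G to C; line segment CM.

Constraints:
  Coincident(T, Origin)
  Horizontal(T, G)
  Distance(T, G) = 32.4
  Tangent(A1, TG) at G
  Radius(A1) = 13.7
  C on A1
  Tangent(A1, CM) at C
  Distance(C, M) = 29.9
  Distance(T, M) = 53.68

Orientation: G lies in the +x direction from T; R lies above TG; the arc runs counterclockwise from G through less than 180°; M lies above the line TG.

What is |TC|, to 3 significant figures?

48.7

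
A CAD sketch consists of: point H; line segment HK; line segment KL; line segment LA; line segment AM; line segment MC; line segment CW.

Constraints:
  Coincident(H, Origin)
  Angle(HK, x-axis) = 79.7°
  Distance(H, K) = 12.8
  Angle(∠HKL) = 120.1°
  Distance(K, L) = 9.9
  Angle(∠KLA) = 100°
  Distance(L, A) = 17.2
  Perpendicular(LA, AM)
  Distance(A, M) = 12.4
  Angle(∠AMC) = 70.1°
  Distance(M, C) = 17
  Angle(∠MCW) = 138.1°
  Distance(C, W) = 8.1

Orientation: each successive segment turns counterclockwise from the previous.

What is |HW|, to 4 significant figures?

21.38

H is at the origin; HK runs at 79.7° with length 12.8, so K = (2.289, 12.59). ∠HKL = 120.1° gives KL at 139.6° from the x-axis; with |KL| = 9.9, L = (-5.251, 19.01). ∠KLA = 100.0° gives LA at -140.4° from the x-axis; with |LA| = 17.2, A = (-18.50, 8.046). LA ⟂ AM, so AM runs at -50.40°; with |AM| = 12.4, M = (-10.60, -1.508). ∠AMC = 70.1° gives MC at 59.50° from the x-axis; with |MC| = 17.0, C = (-1.971, 13.14). ∠MCW = 138.1° gives CW at 101.4° from the x-axis; with |CW| = 8.1, W = (-3.572, 21.08). Then |HW| = |W − H| = 21.38.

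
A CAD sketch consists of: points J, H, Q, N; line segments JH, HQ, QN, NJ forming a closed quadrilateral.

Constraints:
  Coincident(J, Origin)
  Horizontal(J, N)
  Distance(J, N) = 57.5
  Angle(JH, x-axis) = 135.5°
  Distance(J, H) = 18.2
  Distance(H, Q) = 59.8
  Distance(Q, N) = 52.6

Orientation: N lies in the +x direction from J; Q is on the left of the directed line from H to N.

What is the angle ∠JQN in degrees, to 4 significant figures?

61.34°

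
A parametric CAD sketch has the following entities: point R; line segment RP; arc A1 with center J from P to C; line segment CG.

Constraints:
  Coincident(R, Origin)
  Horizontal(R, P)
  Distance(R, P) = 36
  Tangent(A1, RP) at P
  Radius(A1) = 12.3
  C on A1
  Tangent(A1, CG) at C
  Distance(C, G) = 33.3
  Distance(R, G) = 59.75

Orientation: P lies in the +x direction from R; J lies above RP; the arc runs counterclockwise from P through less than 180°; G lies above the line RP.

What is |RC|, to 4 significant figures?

50.34

R is at the origin; RP is horizontal with |RP| = 36.0 and P on the +x side, so P = (36.00, 0.000). The tangent condition forces JP to be normal to RP, so J = P + (0, 12.3) = (36.00, 12.30). Since JC ⟂ CG (tangency), |JG| = √(12.3² + 33.3²) = 35.50 regardless of where C sits on A1. So G lies on both circle(R, 59.75) and circle(J, 35.50); the above-RP intersection is G = (35.85, 47.80). C is the foot of the tangent from G: C = (47.52, 16.61).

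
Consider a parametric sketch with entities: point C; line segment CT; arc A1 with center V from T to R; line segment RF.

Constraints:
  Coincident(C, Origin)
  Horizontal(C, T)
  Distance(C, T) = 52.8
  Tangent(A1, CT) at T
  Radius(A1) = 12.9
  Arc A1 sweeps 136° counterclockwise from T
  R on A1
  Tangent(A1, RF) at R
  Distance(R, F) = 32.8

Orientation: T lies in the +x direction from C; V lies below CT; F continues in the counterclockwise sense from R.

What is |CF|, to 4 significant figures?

81.05

C is at the origin; CT is horizontal with |CT| = 52.8 and T on the +x side, so T = (52.80, 0.000). Tangency of A1 to CT means the radius VT is perpendicular to CT, so V = T + (0, -12.9) = (52.80, -12.90). On A1, T sits at bearing 90° from V; a 136° counterclockwise sweep puts R at bearing 226°, so R = V + 12.9·(cos 226°, sin 226°) = (43.84, -22.18). A1 meets RF tangentially, so VR is at right angles to RF, so RF runs along (−sin 226°, cos 226°); with |RF| = 32.8, F = (67.43, -44.96). Then |CF| = |F − C| = 81.05.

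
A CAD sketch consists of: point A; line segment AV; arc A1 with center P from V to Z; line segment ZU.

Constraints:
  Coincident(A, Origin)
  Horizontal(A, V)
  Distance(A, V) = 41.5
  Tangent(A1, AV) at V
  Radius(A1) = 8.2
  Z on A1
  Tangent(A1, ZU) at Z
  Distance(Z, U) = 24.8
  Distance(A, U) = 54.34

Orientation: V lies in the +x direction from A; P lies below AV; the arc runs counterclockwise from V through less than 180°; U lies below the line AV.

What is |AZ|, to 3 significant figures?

35.5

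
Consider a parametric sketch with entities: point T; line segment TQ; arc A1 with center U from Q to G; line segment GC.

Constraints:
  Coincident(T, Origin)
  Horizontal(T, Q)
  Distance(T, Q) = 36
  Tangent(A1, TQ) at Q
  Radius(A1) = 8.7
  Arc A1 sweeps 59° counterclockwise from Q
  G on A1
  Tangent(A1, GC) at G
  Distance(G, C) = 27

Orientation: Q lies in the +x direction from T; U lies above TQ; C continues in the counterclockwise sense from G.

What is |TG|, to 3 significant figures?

43.7

T is at the origin; TQ is horizontal with |TQ| = 36.0 and Q on the +x side, so Q = (36.0, 0.00). Tangency of A1 to TQ means the radius UQ is perpendicular to TQ, so U = Q + (0, 8.7) = (36.0, 8.70). On A1, Q sits at bearing -90° from U; a 59° counterclockwise sweep puts G at bearing -31°, so G = U + 8.7·(cos -31°, sin -31°) = (43.5, 4.22). Then |TG| = |G − T| = 43.7.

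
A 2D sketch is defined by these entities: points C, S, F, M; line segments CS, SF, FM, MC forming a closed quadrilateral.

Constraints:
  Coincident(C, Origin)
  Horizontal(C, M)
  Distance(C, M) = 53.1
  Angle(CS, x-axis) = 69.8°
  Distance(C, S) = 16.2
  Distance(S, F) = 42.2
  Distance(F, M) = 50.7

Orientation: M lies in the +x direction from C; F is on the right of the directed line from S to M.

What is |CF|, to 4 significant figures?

28.58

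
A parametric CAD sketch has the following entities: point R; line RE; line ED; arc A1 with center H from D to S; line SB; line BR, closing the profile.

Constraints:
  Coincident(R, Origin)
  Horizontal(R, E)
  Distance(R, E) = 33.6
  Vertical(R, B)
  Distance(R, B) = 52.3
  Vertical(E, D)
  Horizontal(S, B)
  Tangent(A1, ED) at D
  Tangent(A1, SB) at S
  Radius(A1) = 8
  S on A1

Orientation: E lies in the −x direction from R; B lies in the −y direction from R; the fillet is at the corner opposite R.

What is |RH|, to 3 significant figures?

51.2

RB is vertical with |RB| = 52.3 and B on the −y side, so B = (0.00, -52.3). The virtual corner opposite R is at (-33.6, -52.3). A1 meets ED tangentially, so HD is at right angles to ED and the tangent condition forces HS to be normal to SB, with radius 8.0, so the center H sits 8.0 in from both sides at H = (-25.6, -44.3). Then |RH| = |H − R| = 51.2.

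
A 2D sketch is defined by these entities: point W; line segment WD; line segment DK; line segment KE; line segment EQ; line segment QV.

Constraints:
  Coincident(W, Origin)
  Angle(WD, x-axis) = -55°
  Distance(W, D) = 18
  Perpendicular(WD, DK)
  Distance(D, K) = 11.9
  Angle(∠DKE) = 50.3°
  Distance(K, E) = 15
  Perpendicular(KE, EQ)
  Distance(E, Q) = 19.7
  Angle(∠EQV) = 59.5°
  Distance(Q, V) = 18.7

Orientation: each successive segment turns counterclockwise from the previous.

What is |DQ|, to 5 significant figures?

12.881

W is at the origin; WD runs at -55.0° with length 18.0, so D = (10.324, -14.745). The perpendicularity gives DK at right angles to WD, so DK runs at 35.000°; with |DK| = 11.9, K = (20.072, -7.9192). ∠DKE = 50.3° gives KE at 164.70° from the x-axis; with |KE| = 15.0, E = (5.6039, -3.9611). The perpendicularity gives EQ at right angles to KE, so EQ runs at -105.30°; with |EQ| = 19.7, Q = (0.40562, -22.963). Then |DQ| = |Q − D| = 12.881.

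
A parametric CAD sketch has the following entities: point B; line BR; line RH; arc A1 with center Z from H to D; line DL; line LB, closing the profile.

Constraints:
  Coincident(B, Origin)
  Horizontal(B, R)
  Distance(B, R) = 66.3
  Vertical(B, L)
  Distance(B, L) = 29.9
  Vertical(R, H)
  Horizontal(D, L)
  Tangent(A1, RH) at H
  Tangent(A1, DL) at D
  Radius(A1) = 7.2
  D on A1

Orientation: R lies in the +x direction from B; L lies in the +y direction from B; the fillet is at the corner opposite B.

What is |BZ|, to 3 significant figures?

63.3

B and L share the same x with |BL| = 29.9 and L on the +y side, so L = (0.00, 29.9). The virtual corner opposite B is at (66.3, 29.9). Since A1 is tangent to RH there, ZH ⟂ RH and tangency of A1 to DL means the radius ZD is perpendicular to DL, with radius 7.2, so the center Z sits 7.2 in from both sides at Z = (59.1, 22.7). Then |BZ| = |Z − B| = 63.3.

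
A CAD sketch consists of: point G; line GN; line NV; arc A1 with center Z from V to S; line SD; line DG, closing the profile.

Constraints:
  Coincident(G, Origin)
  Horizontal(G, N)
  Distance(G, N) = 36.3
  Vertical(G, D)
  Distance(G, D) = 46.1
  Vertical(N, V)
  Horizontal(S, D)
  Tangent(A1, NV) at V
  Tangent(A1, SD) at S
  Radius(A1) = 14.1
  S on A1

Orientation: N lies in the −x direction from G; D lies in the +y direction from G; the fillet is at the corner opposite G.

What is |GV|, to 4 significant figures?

48.39

G is at the origin; GN is horizontal with |GN| = 36.3 and N on the −x side, so N = (-36.30, 0.000). GD is vertical with |GD| = 46.1 and D on the +y side, so D = (0.000, 46.10). The virtual corner opposite G is at (-36.30, 46.10). A1 meets NV tangentially, so ZV is at right angles to NV and A1 meets SD tangentially, so ZS is at right angles to SD, with radius 14.1, so the center Z sits 14.1 in from both sides at Z = (-22.20, 32.00). That places the tangent points at V = (-36.30, 32.00) on NV and S = (-22.20, 46.10) on SD. Then |GV| = |V − G| = 48.39.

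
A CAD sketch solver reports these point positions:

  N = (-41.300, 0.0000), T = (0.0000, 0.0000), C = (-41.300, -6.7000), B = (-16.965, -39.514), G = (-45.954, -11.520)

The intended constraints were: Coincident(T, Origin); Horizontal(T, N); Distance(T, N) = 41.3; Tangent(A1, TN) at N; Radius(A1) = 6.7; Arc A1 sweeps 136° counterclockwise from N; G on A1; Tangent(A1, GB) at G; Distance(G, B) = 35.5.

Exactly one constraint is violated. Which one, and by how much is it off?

Distance(G, B) = 35.5 — off by 4.80.

T = (0.00, 0.00) ✓; T.y = 0.00, N.y = 0.00 ✓; |TN| = 41.30 ✓; ∠(CN, NT) = 90.00° ✓; |CN| = 6.700 ✓; bearing(C→G) − bearing(C→N) = 136.0° ✓; |CG| = 6.700 ✓; ∠(CG, GB) = 90.00° ✓; |GB| = 40.30 ✗.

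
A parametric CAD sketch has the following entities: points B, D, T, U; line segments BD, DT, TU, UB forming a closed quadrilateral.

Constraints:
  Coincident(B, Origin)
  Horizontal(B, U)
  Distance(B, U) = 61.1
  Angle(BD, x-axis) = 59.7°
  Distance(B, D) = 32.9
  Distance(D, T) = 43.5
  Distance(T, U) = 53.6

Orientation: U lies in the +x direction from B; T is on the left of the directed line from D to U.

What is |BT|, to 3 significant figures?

74.6

Checks: |DT| = 43.50 ✓; |TU| = 53.60 ✓.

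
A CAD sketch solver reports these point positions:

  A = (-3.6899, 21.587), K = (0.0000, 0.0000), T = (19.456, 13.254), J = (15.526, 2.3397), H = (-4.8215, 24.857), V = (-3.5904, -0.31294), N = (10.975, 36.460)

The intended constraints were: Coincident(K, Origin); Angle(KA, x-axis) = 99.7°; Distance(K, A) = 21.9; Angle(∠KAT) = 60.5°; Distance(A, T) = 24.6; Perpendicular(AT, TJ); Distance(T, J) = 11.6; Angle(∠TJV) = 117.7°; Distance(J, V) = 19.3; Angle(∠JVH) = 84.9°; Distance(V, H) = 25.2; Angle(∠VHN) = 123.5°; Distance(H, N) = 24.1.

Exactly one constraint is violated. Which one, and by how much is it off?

Distance(H, N) = 24.1 — off by 4.50.

K = (0.00, 0.00) ✓; KA at 99.70° ✓; |KA| = 21.90 ✓; ∠KAT = 60.50° ✓; |AT| = 24.60 ✓; ∠(AT, TJ) = 90.00° ✓; |TJ| = 11.60 ✓; ∠TJV = 117.7° ✓; |JV| = 19.30 ✓; ∠JVH = 84.90° ✓; |VH| = 25.20 ✓; ∠VHN = 123.5° ✓; |HN| = 19.60 ✗.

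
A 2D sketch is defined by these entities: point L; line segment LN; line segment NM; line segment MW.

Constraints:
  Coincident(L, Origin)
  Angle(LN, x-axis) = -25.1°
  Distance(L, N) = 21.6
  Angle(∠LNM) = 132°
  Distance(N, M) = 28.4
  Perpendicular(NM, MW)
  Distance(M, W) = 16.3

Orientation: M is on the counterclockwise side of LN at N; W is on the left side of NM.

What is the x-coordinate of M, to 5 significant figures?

45.722

L is at the origin; LN runs at -25.1° with length 21.6, so N = 21.6·(cos -25.1°, sin -25.1°) = (19.560, -9.1627). ∠LNM = 132.0°, so NM runs at -25.1° + (180° − 132.0°) = 22.900° from the x-axis; with |NM| = 28.4, M = N + 28.4·(cos 22.900°, sin 22.900°) = (45.722, 1.8884). So M.x = 45.722.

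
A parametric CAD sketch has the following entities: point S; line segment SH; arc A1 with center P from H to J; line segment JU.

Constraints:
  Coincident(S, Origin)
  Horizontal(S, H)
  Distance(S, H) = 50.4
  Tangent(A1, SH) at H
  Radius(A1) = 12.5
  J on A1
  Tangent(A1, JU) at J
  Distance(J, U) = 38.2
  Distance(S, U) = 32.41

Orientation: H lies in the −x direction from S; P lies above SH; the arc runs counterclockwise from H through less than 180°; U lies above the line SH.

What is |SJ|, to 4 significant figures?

42.04

Checks: |PJ| = 12.50 ✓; ∠(PJ, JU) = 90.00° ✓; |JU| = 38.20 ✓; |SU| = 32.41 ✓.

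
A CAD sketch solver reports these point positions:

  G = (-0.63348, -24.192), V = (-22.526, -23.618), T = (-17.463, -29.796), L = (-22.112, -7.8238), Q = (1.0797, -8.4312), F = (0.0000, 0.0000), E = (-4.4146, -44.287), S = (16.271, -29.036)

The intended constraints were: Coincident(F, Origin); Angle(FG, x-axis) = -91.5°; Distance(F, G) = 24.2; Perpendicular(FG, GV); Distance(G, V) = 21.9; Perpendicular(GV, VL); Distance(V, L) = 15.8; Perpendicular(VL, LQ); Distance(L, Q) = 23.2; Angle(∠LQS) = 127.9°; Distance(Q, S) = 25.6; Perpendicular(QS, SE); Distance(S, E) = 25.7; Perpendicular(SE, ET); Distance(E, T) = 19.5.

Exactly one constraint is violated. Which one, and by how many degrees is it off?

Perpendicular(SE, ET) — off by 5.60°.

F = (0.00, 0.00) ✓; FG at -91.50° ✓; |FG| = 24.20 ✓; ∠(FG, GV) = 90.00° ✓; |GV| = 21.90 ✓; ∠(GV, VL) = 90.00° ✓; |VL| = 15.80 ✓; ∠(VL, LQ) = 90.00° ✓; |LQ| = 23.20 ✓; ∠LQS = 127.9° ✓; |QS| = 25.60 ✓; ∠(QS, SE) = 90.00° ✓; |SE| = 25.70 ✓; ∠(SE, ET) = 84.40° ✗; |ET| = 19.50 ✓.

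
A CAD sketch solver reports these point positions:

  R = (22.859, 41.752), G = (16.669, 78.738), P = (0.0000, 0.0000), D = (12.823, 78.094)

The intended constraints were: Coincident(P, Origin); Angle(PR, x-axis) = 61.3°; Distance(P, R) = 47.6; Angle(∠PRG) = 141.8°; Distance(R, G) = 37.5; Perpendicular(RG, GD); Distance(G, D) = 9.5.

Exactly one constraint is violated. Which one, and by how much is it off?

Distance(G, D) = 9.5 — off by 5.60.

P = (0.00, 0.00) ✓; PR at 61.30° ✓; |PR| = 47.60 ✓; ∠PRG = 141.8° ✓; |RG| = 37.50 ✓; ∠(RG, GD) = 90.00° ✓; |GD| = 3.900 ✗.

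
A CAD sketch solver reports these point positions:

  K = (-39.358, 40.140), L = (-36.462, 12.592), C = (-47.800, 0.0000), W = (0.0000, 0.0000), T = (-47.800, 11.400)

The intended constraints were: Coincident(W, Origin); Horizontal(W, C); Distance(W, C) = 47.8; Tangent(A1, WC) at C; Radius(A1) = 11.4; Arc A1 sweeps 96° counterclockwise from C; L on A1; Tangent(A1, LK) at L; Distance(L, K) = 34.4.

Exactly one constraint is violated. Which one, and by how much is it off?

Distance(L, K) = 34.4 — off by 6.70.

W = (0.00, 0.00) ✓; W.y = 0.00, C.y = 0.00 ✓; |WC| = 47.80 ✓; ∠(TC, CW) = 90.00° ✓; |TC| = 11.40 ✓; bearing(T→L) − bearing(T→C) = 96.00° ✓; |TL| = 11.40 ✓; ∠(TL, LK) = 90.00° ✓; |LK| = 27.70 ✗.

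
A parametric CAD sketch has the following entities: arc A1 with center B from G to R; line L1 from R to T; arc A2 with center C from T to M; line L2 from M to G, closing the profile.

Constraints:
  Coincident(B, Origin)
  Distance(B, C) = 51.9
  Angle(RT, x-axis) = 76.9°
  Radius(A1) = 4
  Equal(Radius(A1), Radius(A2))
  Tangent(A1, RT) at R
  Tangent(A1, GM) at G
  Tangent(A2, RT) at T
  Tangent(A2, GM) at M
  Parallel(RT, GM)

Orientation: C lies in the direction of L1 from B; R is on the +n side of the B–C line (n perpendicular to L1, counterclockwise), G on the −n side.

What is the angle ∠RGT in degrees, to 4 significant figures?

81.24°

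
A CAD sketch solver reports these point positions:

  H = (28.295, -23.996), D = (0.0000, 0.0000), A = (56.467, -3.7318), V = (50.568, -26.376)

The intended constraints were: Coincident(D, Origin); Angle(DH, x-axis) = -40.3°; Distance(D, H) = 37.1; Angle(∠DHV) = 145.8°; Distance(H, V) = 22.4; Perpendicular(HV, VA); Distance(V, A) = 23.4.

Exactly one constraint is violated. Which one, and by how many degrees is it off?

Perpendicular(HV, VA) — off by 8.50°.

D = (0.00, 0.00) ✓; DH at -40.30° ✓; |DH| = 37.10 ✓; ∠DHV = 145.8° ✓; |HV| = 22.40 ✓; ∠(HV, VA) = 81.50° ✗; |VA| = 23.40 ✓.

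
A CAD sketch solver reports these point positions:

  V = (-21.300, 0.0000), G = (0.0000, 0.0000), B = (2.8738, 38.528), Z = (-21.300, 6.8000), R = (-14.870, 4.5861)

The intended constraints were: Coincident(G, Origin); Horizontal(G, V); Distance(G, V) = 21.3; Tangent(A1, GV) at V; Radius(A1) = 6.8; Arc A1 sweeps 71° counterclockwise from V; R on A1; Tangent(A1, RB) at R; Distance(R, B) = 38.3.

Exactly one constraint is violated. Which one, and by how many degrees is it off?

Tangent(A1, RB) at R — off by 8.60°.

G = (0.00, 0.00) ✓; G.y = 0.00, V.y = 0.00 ✓; |GV| = 21.30 ✓; ∠(ZV, VG) = 90.00° ✓; |ZV| = 6.800 ✓; bearing(Z→R) − bearing(Z→V) = 71.00° ✓; |ZR| = 6.800 ✓; ∠(ZR, RB) = 98.60° ✗; |RB| = 38.30 ✓.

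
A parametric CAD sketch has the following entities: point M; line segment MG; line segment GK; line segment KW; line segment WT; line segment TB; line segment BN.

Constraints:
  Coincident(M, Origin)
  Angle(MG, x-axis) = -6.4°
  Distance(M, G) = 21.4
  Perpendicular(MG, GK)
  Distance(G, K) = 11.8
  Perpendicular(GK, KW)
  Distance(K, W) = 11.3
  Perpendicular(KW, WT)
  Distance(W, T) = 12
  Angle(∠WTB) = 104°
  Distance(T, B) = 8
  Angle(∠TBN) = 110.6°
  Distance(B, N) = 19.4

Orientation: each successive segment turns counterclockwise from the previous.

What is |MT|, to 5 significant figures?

10.102

M is at the origin; MG runs at -6.4° with length 21.4, so G = (21.267, -2.3854). MG is perpendicular to GK, so GK runs at 83.600°; with |GK| = 11.8, K = (22.582, 9.3410). GK is perpendicular to KW, so KW runs at 173.60°; with |KW| = 11.3, W = (11.352, 10.601). The perpendicularity gives WT at right angles to KW, so WT runs at -96.400°; with |WT| = 12.0, T = (10.015, -1.3246). Then |MT| = |T − M| = 10.102.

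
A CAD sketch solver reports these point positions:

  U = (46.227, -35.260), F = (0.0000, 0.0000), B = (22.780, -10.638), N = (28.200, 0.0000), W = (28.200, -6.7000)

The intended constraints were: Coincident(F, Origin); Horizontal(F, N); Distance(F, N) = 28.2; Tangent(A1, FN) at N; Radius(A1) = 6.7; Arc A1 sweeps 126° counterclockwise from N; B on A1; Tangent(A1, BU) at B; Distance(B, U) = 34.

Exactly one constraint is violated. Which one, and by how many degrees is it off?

Tangent(A1, BU) at B — off by 7.60°.

F = (0.00, 0.00) ✓; F.y = 0.00, N.y = 0.00 ✓; |FN| = 28.20 ✓; ∠(WN, NF) = 90.00° ✓; |WN| = 6.700 ✓; bearing(W→B) − bearing(W→N) = 126.0° ✓; |WB| = 6.700 ✓; ∠(WB, BU) = 82.40° ✗; |BU| = 34.00 ✓.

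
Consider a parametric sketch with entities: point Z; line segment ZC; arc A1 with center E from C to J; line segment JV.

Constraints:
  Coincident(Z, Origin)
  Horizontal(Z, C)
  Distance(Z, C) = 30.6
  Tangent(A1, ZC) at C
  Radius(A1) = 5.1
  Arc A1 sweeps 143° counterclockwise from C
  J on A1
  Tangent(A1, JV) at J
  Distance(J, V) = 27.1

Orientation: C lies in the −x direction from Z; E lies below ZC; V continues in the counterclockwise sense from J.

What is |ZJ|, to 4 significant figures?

34.90

The tangent condition forces EC to be normal to ZC, so E = C + (0, -5.1) = (-30.60, -5.100). On A1, C sits at bearing 90° from E; a 143° counterclockwise sweep puts J at bearing 233°, so J = E + 5.1·(cos 233°, sin 233°) = (-33.67, -9.173). Then |ZJ| = |J − Z| = 34.90.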